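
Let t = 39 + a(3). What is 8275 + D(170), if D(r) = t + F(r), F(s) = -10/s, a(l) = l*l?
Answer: 141490/17 ≈ 8322.9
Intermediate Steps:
a(l) = l²
t = 48 (t = 39 + 3² = 39 + 9 = 48)
D(r) = 48 - 10/r
8275 + D(170) = 8275 + (48 - 10/170) = 8275 + (48 - 10*1/170) = 8275 + (48 - 1/17) = 8275 + 815/17 = 141490/17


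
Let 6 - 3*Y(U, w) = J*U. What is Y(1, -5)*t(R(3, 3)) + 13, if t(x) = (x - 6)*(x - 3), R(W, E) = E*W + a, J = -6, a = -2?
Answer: 29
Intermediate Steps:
Y(U, w) = 2 + 2*U (Y(U, w) = 2 - (-2)*U = 2 + 2*U)
R(W, E) = -2 + E*W (R(W, E) = E*W - 2 = -2 + E*W)
t(x) = (-6 + x)*(-3 + x)
Y(1, -5)*t(R(3, 3)) + 13 = (2 + 2*1)*(18 + (-2 + 3*3)**2 - 9*(-2 + 3*3)) + 13 = (2 + 2)*(18 + (-2 + 9)**2 - 9*(-2 + 9)) + 13 = 4*(18 + 7**2 - 9*7) + 13 = 4*(18 + 49 - 63) + 13 = 4*4 + 13 = 16 + 13 = 29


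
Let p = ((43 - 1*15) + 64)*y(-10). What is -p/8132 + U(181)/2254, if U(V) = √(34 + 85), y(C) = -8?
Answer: 184/2033 + √119/2254 ≈ 0.095346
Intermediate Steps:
U(V) = √119
p = -736 (p = ((43 - 1*15) + 64)*(-8) = ((43 - 15) + 64)*(-8) = (28 + 64)*(-8) = 92*(-8) = -736)
-p/8132 + U(181)/2254 = -1*(-736)/8132 + √119/2254 = 736*(1/8132) + √119*(1/2254) = 184/2033 + √119/2254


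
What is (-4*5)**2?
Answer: 400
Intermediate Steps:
(-4*5)**2 = (-20)**2 = 400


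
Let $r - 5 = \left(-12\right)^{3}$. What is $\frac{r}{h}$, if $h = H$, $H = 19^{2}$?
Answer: $- \frac{1723}{361} \approx -4.7729$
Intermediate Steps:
$H = 361$
$h = 361$
$r = -1723$ ($r = 5 + \left(-12\right)^{3} = 5 - 1728 = -1723$)
$\frac{r}{h} = - \frac{1723}{361}$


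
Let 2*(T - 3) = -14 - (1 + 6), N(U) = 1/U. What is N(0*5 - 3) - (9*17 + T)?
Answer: -875/6 ≈ -145.83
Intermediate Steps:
T = -15/2 (T = 3 + (-14 - (1 + 6))/2 = 3 + (-14 - 1*7)/2 = 3 + (-14 - 7)/2 = 3 + (1/2)*(-21) = 3 - 21/2 = -15/2 ≈ -7.5000)
N(0*5 - 3) - (9*17 + T) = 1/(0*5 - 3) - (9*17 - 15/2) = 1/(0 - 3) - (153 - 15/2) = 1/(-3) - 1*291/2 = -1/3 - 291/2 = -875/6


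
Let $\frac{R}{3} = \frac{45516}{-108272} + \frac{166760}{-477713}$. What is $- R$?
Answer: $\frac{29849267721}{12930735484} \approx 2.3084$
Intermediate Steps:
$R = - \frac{29849267721}{12930735484}$ ($R = 3 \left(\frac{45516}{-108272} + \frac{166760}{-477713}\right) = 3 \left(45516 \left(- \frac{1}{108272}\right) + 166760 \left(- \frac{1}{477713}\right)\right) = 3 \left(- \frac{11379}{27068} - \frac{166760}{477713}\right) = 3 \left(- \frac{9949755907}{12930735484}\right) = - \frac{29849267721}{12930735484} \approx -2.3084$)
$- R = \left(-1\right) \left(- \frac{29849267721}{12930735484}\right) = \frac{29849267721}{12930735484}$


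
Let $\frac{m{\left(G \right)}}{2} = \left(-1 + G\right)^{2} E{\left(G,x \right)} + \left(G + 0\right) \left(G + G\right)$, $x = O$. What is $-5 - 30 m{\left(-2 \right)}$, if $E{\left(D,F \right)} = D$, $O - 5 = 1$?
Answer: $595$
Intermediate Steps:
$O = 6$ ($O = 5 + 1 = 6$)
$x = 6$
$m{\left(G \right)} = 4 G^{2} + 2 G \left(-1 + G\right)^{2}$ ($m{\left(G \right)} = 2 \left(\left(-1 + G\right)^{2} G + \left(G + 0\right) \left(G + G\right)\right) = 2 \left(G \left(-1 + G\right)^{2} + G 2 G\right) = 2 \left(G \left(-1 + G\right)^{2} + 2 G^{2}\right) = 2 \left(2 G^{2} + G \left(-1 + G\right)^{2}\right) = 4 G^{2} + 2 G \left(-1 + G\right)^{2}$)
$-5 - 30 m{\left(-2 \right)} = -5 - 30 \cdot 2 \left(-2\right) \left(1 + \left(-2\right)^{2}\right) = -5 - 30 \cdot 2 \left(-2\right) \left(1 + 4\right) = -5 - 30 \cdot 2 \left(-2\right) 5 = -5 - -600 = -5 + 600 = 595$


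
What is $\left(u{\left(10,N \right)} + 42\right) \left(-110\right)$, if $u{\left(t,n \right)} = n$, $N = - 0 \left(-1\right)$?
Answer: $-4620$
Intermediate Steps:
$N = 0$ ($N = \left(-1\right) 0 = 0$)
$\left(u{\left(10,N \right)} + 42\right) \left(-110\right) = \left(0 + 42\right) \left(-110\right) = 42 \left(-110\right) = -4620$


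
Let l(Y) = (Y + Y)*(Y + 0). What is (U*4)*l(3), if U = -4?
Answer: -288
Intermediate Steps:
l(Y) = 2*Y² (l(Y) = (2*Y)*Y = 2*Y²)
(U*4)*l(3) = (-4*4)*(2*3²) = -32*9 = -16*18 = -288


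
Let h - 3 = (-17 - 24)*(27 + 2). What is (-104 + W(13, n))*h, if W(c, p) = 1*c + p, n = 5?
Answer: 101996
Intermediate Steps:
W(c, p) = c + p
h = -1186 (h = 3 + (-17 - 24)*(27 + 2) = 3 - 41*29 = 3 - 1189 = -1186)
(-104 + W(13, n))*h = (-104 + (13 + 5))*(-1186) = (-104 + 18)*(-1186) = -86*(-1186) = 101996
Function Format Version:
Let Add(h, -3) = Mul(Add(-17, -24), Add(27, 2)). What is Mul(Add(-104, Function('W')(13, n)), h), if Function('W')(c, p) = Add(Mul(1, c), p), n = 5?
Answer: 101996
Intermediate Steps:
Function('W')(c, p) = Add(c, p)
h = -1186 (h = Add(3, Mul(Add(-17, -24), Add(27, 2))) = Add(3, Mul(-41, 29)) = Add(3, -1189) = -1186)
Mul(Add(-104, Function('W')(13, n)), h) = Mul(Add(-104, Add(13, 5)), -1186) = Mul(Add(-104, 18), -1186) = Mul(-86, -1186) = 101996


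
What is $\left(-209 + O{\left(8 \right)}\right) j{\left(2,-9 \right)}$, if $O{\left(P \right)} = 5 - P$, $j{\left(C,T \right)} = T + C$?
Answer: $1484$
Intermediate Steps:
$j{\left(C,T \right)} = C + T$
$\left(-209 + O{\left(8 \right)}\right) j{\left(2,-9 \right)} = \left(-209 + \left(5 - 8\right)\right) \left(2 - 9\right) = \left(-209 + \left(5 - 8\right)\right) \left(-7\right) = \left(-209 - 3\right) \left(-7\right) = \left(-212\right) \left(-7\right) = 1484$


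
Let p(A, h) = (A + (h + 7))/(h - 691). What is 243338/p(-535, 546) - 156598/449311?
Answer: -7926748317937/4043799 ≈ -1.9602e+6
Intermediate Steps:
p(A, h) = (7 + A + h)/(-691 + h) (p(A, h) = (A + (7 + h))/(-691 + h) = (7 + A + h)/(-691 + h))
243338/p(-535, 546) - 156598/449311 = 243338/(((7 - 535 + 546)/(-691 + 546))) - 156598/449311 = 243338/((18/(-145))) - 156598*1/449311 = 243338/((-1/145*18)) - 156598/449311 = 243338/(-18/145) - 156598/449311 = 243338*(-145/18) - 156598/449311 = -17642005/9 - 156598/449311 = -7926748317937/4043799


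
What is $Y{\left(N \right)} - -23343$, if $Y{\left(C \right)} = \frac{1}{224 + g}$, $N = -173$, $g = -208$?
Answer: $\frac{373489}{16} \approx 23343.0$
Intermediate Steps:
$Y{\left(C \right)} = \frac{1}{16}$ ($Y{\left(C \right)} = \frac{1}{224 - 208} = \frac{1}{16}$)
$Y{\left(N \right)} - -23343 = \frac{1}{16} - -23343 = \frac{1}{16} + 23343 = \frac{373489}{16}$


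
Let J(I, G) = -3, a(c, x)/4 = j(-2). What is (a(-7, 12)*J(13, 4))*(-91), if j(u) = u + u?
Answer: -4368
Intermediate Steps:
j(u) = 2*u
a(c, x) = -16 (a(c, x) = 4*(2*(-2)) = 4*(-4) = -16)
(a(-7, 12)*J(13, 4))*(-91) = -16*(-3)*(-91) = 48*(-91) = -4368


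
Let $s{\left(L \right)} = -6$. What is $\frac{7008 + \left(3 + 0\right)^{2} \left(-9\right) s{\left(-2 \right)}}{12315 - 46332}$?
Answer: $- \frac{2498}{11339} \approx -0.2203$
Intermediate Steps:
$\frac{7008 + \left(3 + 0\right)^{2} \left(-9\right) s{\left(-2 \right)}}{12315 - 46332} = \frac{7008 + \left(3 + 0\right)^{2} \left(-9\right) \left(-6\right)}{12315 - 46332} = \frac{7008 + 3^{2} \left(-9\right) \left(-6\right)}{-34017} = \left(7008 + 9 \left(-9\right) \left(-6\right)\right) \left(- \frac{1}{34017}\right) = \left(7008 - -486\right) \left(- \frac{1}{34017}\right) = \left(7008 + 486\right) \left(- \frac{1}{34017}\right) = 7494 \left(- \frac{1}{34017}\right) = - \frac{2498}{11339}$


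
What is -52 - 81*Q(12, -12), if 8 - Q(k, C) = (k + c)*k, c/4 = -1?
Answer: 7076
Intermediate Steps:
c = -4 (c = 4*(-1) = -4)
Q(k, C) = 8 - k*(-4 + k) (Q(k, C) = 8 - (k - 4)*k = 8 - (-4 + k)*k = 8 - k*(-4 + k))
-52 - 81*Q(12, -12) = -52 - 81*(8 - 1*12² + 4*12) = -52 - 81*(8 - 1*144 + 48) = -52 - 81*(8 - 144 + 48) = -52 - 81*(-88) = -52 + 7128 = 7076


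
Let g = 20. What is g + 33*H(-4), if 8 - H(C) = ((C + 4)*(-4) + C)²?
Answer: -244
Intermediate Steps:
H(C) = 8 - (-16 - 3*C)² (H(C) = 8 - ((C + 4)*(-4) + C)² = 8 - ((4 + C)*(-4) + C)² = 8 - ((-16 - 4*C) + C)² = 8 - (-16 - 3*C)²)
g + 33*H(-4) = 20 + 33*(8 - (16 + 3*(-4))²) = 20 + 33*(8 - (16 - 12)²) = 20 + 33*(8 - 1*4²) = 20 + 33*(8 - 1*16) = 20 + 33*(8 - 16) = 20 + 33*(-8) = 20 - 264 = -244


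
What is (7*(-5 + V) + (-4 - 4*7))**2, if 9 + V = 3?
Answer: 11881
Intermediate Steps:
V = -6 (V = -9 + 3 = -6)
(7*(-5 + V) + (-4 - 4*7))**2 = (7*(-5 - 6) + (-4 - 4*7))**2 = (7*(-11) + (-4 - 28))**2 = (-77 - 32)**2 = (-109)**2 = 11881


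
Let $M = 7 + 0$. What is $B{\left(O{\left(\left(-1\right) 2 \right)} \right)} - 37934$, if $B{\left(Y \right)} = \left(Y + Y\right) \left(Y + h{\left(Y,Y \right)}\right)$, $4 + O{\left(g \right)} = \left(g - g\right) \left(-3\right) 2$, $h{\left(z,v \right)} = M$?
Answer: $-37958$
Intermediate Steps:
$M = 7$
$h{\left(z,v \right)} = 7$
$O{\left(g \right)} = -4$ ($O{\left(g \right)} = -4 + \left(g - g\right) \left(-3\right) 2 = -4 + 0 \left(-3\right) 2 = -4 + 0 \cdot 2 = -4 + 0 = -4$)
$B{\left(Y \right)} = 2 Y \left(7 + Y\right)$ ($B{\left(Y \right)} = \left(Y + Y\right) \left(Y + 7\right) = 2 Y \left(7 + Y\right)$)
$B{\left(O{\left(\left(-1\right) 2 \right)} \right)} - 37934 = 2 \left(-4\right) \left(7 - 4\right) - 37934 = 2 \left(-4\right) 3 - 37934 = -24 - 37934 = -37958$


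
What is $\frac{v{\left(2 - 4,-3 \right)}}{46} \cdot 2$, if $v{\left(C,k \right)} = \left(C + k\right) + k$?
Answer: $- \frac{8}{23} \approx -0.34783$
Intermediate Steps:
$v{\left(C,k \right)} = C + 2 k$
$\frac{v{\left(2 - 4,-3 \right)}}{46} \cdot 2 = \frac{\left(2 - 4\right) + 2 \left(-3\right)}{46} \cdot 2 = \frac{-2 - 6}{46} \cdot 2 = \frac{1}{46} \left(-8\right) 2 = \left(- \frac{4}{23}\right) 2 = - \frac{8}{23}$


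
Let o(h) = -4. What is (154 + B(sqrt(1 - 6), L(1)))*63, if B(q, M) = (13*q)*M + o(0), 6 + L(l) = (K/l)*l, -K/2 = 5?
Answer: 9450 - 13104*I*sqrt(5) ≈ 9450.0 - 29301.0*I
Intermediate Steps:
K = -10 (K = -2*5 = -10)
L(l) = -16 (L(l) = -6 + (-10/l)*l = -6 - 10 = -16)
B(q, M) = -4 + 13*M*q (B(q, M) = (13*q)*M - 4 = 13*M*q - 4 = -4 + 13*M*q)
(154 + B(sqrt(1 - 6), L(1)))*63 = (154 + (-4 + 13*(-16)*sqrt(1 - 6)))*63 = (154 + (-4 + 13*(-16)*sqrt(-5)))*63 = (154 + (-4 + 13*(-16)*(I*sqrt(5))))*63 = (154 + (-4 - 208*I*sqrt(5)))*63 = (150 - 208*I*sqrt(5))*63 = 9450 - 13104*I*sqrt(5)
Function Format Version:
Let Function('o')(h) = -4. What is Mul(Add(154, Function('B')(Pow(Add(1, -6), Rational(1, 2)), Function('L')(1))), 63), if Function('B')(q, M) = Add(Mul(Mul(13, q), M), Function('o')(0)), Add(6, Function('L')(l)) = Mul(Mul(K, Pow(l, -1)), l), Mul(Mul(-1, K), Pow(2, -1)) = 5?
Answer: Add(9450, Mul(-13104, I, Pow(5, Rational(1, 2)))) ≈ Add(9450.0, Mul(-29301., I))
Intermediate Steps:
K = -10 (K = Mul(-2, 5) = -10)
Function('L')(l) = -16 (Function('L')(l) = Add(-6, Mul(Mul(-10, Pow(l, -1)), l)) = Add(-6, -10) = -16)
Function('B')(q, M) = Add(-4, Mul(13, M, q)) (Function('B')(q, M) = Add(Mul(Mul(13, q), M), -4) = Add(Mul(13, M, q), -4) = Add(-4, Mul(13, M, q)))
Mul(Add(154, Function('B')(Pow(Add(1, -6), Rational(1, 2)), Function('L')(1))), 63) = Mul(Add(154, Add(-4, Mul(13, -16, Pow(Add(1, -6), Rational(1, 2))))), 63) = Mul(Add(154, Add(-4, Mul(13, -16, Pow(-5, Rational(1, 2))))), 63) = Mul(Add(154, Add(-4, Mul(13, -16, Mul(I, Pow(5, Rational(1, 2)))))), 63) = Mul(Add(154, Add(-4, Mul(-208, I, Pow(5, Rational(1, 2))))), 63) = Mul(Add(150, Mul(-208, I, Pow(5, Rational(1, 2)))), 63) = Add(9450, Mul(-13104, I, Pow(5, Rational(1, 2))))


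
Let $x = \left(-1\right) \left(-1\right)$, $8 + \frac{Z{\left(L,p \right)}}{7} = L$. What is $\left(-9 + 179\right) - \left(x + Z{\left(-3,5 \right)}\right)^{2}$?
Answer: $-5606$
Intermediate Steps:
$Z{\left(L,p \right)} = -56 + 7 L$
$x = 1$
$\left(-9 + 179\right) - \left(x + Z{\left(-3,5 \right)}\right)^{2} = \left(-9 + 179\right) - \left(1 + \left(-56 + 7 \left(-3\right)\right)\right)^{2} = 170 - \left(1 - 77\right)^{2} = 170 - \left(-76\right)^{2} = 170 - 5776 = -5606$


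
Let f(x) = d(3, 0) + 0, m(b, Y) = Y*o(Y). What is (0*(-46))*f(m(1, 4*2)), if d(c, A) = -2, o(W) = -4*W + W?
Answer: 0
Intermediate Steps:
o(W) = -3*W
m(b, Y) = -3*Y² (m(b, Y) = Y*(-3*Y) = -3*Y²)
f(x) = -2 (f(x) = -2 + 0 = -2)
(0*(-46))*f(m(1, 4*2)) = (0*(-46))*(-2) = 0*(-2) = 0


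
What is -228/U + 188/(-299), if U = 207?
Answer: -1552/897 ≈ -1.7302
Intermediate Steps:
-228/U + 188/(-299) = -228/207 + 188/(-299) = -228*1/207 + 188*(-1/299) = -76/69 - 188/299 = -1552/897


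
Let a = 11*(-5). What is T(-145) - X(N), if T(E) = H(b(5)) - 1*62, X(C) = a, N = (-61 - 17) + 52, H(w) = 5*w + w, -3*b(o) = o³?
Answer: -257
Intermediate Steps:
b(o) = -o³/3
H(w) = 6*w
N = -26 (N = -78 + 52 = -26)
a = -55
X(C) = -55
T(E) = -312 (T(E) = 6*(-⅓*5³) - 1*62 = 6*(-⅓*125) - 62 = 6*(-125/3) - 62 = -250 - 62 = -312)
T(-145) - X(N) = -312 - 1*(-55) = -312 + 55 = -257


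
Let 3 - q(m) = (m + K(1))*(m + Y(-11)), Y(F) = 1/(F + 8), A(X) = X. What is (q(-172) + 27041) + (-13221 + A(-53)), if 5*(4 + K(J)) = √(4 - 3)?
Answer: -82631/5 ≈ -16526.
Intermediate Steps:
Y(F) = 1/(8 + F)
K(J) = -19/5 (K(J) = -4 + √(4 - 3)/5 = -4 + √1/5 = -4 + (⅕)*1 = -4 + ⅕ = -19/5)
q(m) = 3 - (-19/5 + m)*(-⅓ + m) (q(m) = 3 - (m - 19/5)*(m + 1/(8 - 11)) = 3 - (-19/5 + m)*(m + 1/(-3)) = 3 - (-19/5 + m)*(m - ⅓) = 3 - (-19/5 + m)*(-⅓ + m))
(q(-172) + 27041) + (-13221 + A(-53)) = ((26/15 - 1*(-172)² + (62/15)*(-172)) + 27041) + (-13221 - 53) = ((26/15 - 1*29584 - 10664/15) + 27041) - 13274 = ((26/15 - 29584 - 10664/15) + 27041) - 13274 = (-151466/5 + 27041) - 13274 = -16261/5 - 13274 = -82631/5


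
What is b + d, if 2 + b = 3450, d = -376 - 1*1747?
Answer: 1325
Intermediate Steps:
d = -2123 (d = -376 - 1747 = -2123)
b = 3448 (b = -2 + 3450 = 3448)
b + d = 3448 - 2123 = 1325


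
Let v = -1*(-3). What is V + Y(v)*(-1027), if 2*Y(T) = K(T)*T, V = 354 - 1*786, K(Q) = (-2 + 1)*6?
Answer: 8811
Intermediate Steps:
K(Q) = -6 (K(Q) = -1*6 = -6)
V = -432 (V = 354 - 786 = -432)
v = 3
Y(T) = -3*T (Y(T) = (-6*T)/2 = -3*T)
V + Y(v)*(-1027) = -432 - 3*3*(-1027) = -432 - 9*(-1027) = -432 + 9243 = 8811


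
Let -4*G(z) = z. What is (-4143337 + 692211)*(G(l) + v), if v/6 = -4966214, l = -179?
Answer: 205668054207791/2 ≈ 1.0283e+14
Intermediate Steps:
v = -29797284 (v = 6*(-4966214) = -29797284)
G(z) = -z/4
(-4143337 + 692211)*(G(l) + v) = (-4143337 + 692211)*(-1/4*(-179) - 29797284) = -3451126*(179/4 - 29797284) = -3451126*(-119188957/4) = 205668054207791/2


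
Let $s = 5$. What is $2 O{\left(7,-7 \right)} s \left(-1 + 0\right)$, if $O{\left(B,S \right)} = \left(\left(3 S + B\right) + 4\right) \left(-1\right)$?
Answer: $-100$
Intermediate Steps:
$O{\left(B,S \right)} = -4 - B - 3 S$ ($O{\left(B,S \right)} = \left(\left(B + 3 S\right) + 4\right) \left(-1\right) = \left(4 + B + 3 S\right) \left(-1\right) = -4 - B - 3 S$)
$2 O{\left(7,-7 \right)} s \left(-1 + 0\right) = 2 \left(-4 - 7 - -21\right) 5 \left(-1 + 0\right) = 2 \left(-4 - 7 + 21\right) 5 \left(-1\right) = 2 \cdot 10 \left(-5\right) = 20 \left(-5\right) = -100$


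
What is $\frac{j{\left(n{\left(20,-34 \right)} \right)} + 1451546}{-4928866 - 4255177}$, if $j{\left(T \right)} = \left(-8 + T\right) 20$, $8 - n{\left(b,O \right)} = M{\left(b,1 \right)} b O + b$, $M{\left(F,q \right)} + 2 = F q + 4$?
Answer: $- \frac{1750346}{9184043} \approx -0.19059$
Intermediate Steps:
$M{\left(F,q \right)} = 2 + F q$ ($M{\left(F,q \right)} = -2 + \left(F q + 4\right) = -2 + \left(4 + F q\right) = 2 + F q$)
$n{\left(b,O \right)} = 8 - b - O b \left(2 + b\right)$ ($n{\left(b,O \right)} = 8 - \left(\left(2 + b 1\right) b O + b\right) = 8 - \left(\left(2 + b\right) b O + b\right) = 8 - \left(b \left(2 + b\right) O + b\right) = 8 - \left(O b \left(2 + b\right) + b\right) = 8 - \left(b + O b \left(2 + b\right)\right) = 8 - b - O b \left(2 + b\right)$)
$j{\left(T \right)} = -160 + 20 T$
$\frac{j{\left(n{\left(20,-34 \right)} \right)} + 1451546}{-4928866 - 4255177} = \frac{\left(-160 + 20 \left(8 - 20 - \left(-34\right) 20 \left(2 + 20\right)\right)\right) + 1451546}{-4928866 - 4255177} = \frac{\left(-160 + 20 \left(8 - 20 - \left(-34\right) 20 \cdot 22\right)\right) + 1451546}{-9184043} = \left(\left(-160 + 20 \left(8 - 20 + 14960\right)\right) + 1451546\right) \left(- \frac{1}{9184043}\right) = \left(\left(-160 + 20 \cdot 14948\right) + 1451546\right) \left(- \frac{1}{9184043}\right) = \left(\left(-160 + 298960\right) + 1451546\right) \left(- \frac{1}{9184043}\right) = \left(298800 + 1451546\right) \left(- \frac{1}{9184043}\right) = 1750346 \left(- \frac{1}{9184043}\right) = - \frac{1750346}{9184043}$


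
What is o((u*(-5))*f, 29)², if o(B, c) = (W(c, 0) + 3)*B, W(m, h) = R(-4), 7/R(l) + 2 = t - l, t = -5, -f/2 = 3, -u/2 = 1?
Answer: 1600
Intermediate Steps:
u = -2 (u = -2*1 = -2)
f = -6 (f = -2*3 = -6)
R(l) = 7/(-7 - l) (R(l) = 7/(-2 + (-5 - l)) = 7/(-7 - l))
W(m, h) = -7/3 (W(m, h) = -7/(7 - 4) = -7/3)
o(B, c) = 2*B/3 (o(B, c) = (-7/3 + 3)*B = 2*B/3)
o((u*(-5))*f, 29)² = (2*(-2*(-5)*(-6))/3)² = (2*(10*(-6))/3)² = ((⅔)*(-60))² = (-40)² = 1600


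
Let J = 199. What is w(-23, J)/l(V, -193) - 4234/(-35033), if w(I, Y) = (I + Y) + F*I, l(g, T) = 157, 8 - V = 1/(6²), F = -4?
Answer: 10053582/5500181 ≈ 1.8279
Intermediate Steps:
V = 287/36 (V = 8 - 1/(6²) = 8 - 1/36 = 287/36 ≈ 7.9722)
w(I, Y) = Y - 3*I (w(I, Y) = (I + Y) - 4*I = Y - 3*I)
w(-23, J)/l(V, -193) - 4234/(-35033) = (199 - 3*(-23))/157 - 4234/(-35033) = (199 + 69)*(1/157) - 4234*(-1/35033) = 268*(1/157) + 4234/35033 = 268/157 + 4234/35033 = 10053582/5500181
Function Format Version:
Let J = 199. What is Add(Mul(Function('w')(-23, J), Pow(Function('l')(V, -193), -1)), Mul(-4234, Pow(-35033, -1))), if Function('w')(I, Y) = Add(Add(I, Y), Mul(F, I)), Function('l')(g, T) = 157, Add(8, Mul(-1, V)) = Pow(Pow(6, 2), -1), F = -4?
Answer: Rational(10053582, 5500181) ≈ 1.8279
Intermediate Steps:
V = Rational(287, 36) (V = Add(8, Mul(-1, Pow(Pow(6, 2), -1))) = Add(8, Mul(-1, Pow(36, -1))) = Add(8, Mul(-1, Rational(1, 36))) = Add(8, Rational(-1, 36)) = Rational(287, 36) ≈ 7.9722)
Function('w')(I, Y) = Add(Y, Mul(-3, I)) (Function('w')(I, Y) = Add(Add(I, Y), Mul(-4, I)) = Add(Y, Mul(-3, I)))
Add(Mul(Function('w')(-23, J), Pow(Function('l')(V, -193), -1)), Mul(-4234, Pow(-35033, -1))) = Add(Mul(Add(199, Mul(-3, -23)), Pow(157, -1)), Mul(-4234, Pow(-35033, -1))) = Add(Mul(Add(199, 69), Rational(1, 157)), Mul(-4234, Rational(-1, 35033))) = Add(Mul(268, Rational(1, 157)), Rational(4234, 35033)) = Add(Rational(268, 157), Rational(4234, 35033)) = Rational(10053582, 5500181)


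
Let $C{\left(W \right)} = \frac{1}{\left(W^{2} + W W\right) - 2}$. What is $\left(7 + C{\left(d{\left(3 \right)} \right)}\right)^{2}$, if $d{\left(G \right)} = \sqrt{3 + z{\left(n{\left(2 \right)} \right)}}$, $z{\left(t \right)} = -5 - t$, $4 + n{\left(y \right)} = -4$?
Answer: $\frac{5041}{100} \approx 50.41$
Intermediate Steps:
$n{\left(y \right)} = -8$ ($n{\left(y \right)} = -4 - 4 = -8$)
$d{\left(G \right)} = \sqrt{6}$ ($d{\left(G \right)} = \sqrt{3 - -3} = \sqrt{3 + \left(-5 + 8\right)} = \sqrt{3 + 3} = \sqrt{6}$)
$C{\left(W \right)} = \frac{1}{-2 + 2 W^{2}}$ ($C{\left(W \right)} = \frac{1}{\left(W^{2} + W^{2}\right) - 2} = \frac{1}{2 W^{2} - 2} = \frac{1}{-2 + 2 W^{2}}$)
$\left(7 + C{\left(d{\left(3 \right)} \right)}\right)^{2} = \left(7 + \frac{1}{2 \left(-1 + \left(\sqrt{6}\right)^{2}\right)}\right)^{2} = \left(7 + \frac{1}{2 \left(-1 + 6\right)}\right)^{2} = \left(7 + \frac{1}{2 \cdot 5}\right)^{2} = \left(7 + \frac{1}{2} \cdot \frac{1}{5}\right)^{2} = \left(7 + \frac{1}{10}\right)^{2} = \left(\frac{71}{10}\right)^{2} = \frac{5041}{100}$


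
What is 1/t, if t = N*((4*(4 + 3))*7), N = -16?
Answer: -1/3136 ≈ -0.00031888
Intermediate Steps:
t = -3136 (t = -16*4*(4 + 3)*7 = -16*4*7*7 = -448*7 = -16*196 = -3136)
1/t = 1/(-3136) = -1/3136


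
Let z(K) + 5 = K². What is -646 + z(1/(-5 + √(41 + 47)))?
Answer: -2583706/3969 + 20*√22/3969 ≈ -650.95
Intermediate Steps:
z(K) = -5 + K²
-646 + z(1/(-5 + √(41 + 47))) = -646 + (-5 + (1/(-5 + √(41 + 47)))²) = -646 + (-5 + (1/(-5 + √88))²) = -646 + (-5 + (1/(-5 + 2*√22))²) = -646 + (-5 + (-5 + 2*√22)⁻²) = -651 + (-5 + 2*√22)⁻²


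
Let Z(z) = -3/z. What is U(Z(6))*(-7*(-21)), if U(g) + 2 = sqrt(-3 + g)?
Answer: -294 + 147*I*sqrt(14)/2 ≈ -294.0 + 275.01*I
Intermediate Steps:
U(g) = -2 + sqrt(-3 + g)
U(Z(6))*(-7*(-21)) = (-2 + sqrt(-3 - 3/6))*(-7*(-21)) = (-2 + sqrt(-3 - 3*1/6))*147 = (-2 + sqrt(-3 - 1/2))*147 = (-2 + sqrt(-7/2))*147 = (-2 + I*sqrt(14)/2)*147 = -294 + 147*I*sqrt(14)/2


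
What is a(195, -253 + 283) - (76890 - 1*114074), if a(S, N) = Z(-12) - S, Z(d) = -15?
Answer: 36974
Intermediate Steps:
a(S, N) = -15 - S
a(195, -253 + 283) - (76890 - 1*114074) = (-15 - 1*195) - (76890 - 1*114074) = (-15 - 195) - (76890 - 114074) = -210 - 1*(-37184) = -210 + 37184 = 36974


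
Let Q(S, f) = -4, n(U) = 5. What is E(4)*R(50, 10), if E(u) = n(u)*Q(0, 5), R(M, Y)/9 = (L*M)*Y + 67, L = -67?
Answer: 6017940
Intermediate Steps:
R(M, Y) = 603 - 603*M*Y (R(M, Y) = 9*((-67*M)*Y + 67) = 9*(-67*M*Y + 67) = 9*(67 - 67*M*Y) = 603 - 603*M*Y)
E(u) = -20 (E(u) = 5*(-4) = -20)
E(4)*R(50, 10) = -20*(603 - 603*50*10) = -20*(603 - 301500) = -20*(-300897) = 6017940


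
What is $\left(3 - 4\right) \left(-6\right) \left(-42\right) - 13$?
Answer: $-265$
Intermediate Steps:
$\left(3 - 4\right) \left(-6\right) \left(-42\right) - 13 = \left(-1\right) \left(-6\right) \left(-42\right) - 13 = 6 \left(-42\right) - 13 = -252 - 13 = -265$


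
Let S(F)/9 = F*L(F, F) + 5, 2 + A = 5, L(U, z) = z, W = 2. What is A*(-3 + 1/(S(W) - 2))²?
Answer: 167088/6241 ≈ 26.773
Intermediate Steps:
A = 3 (A = -2 + 5 = 3)
S(F) = 45 + 9*F² (S(F) = 9*(F*F + 5) = 9*(F² + 5) = 9*(5 + F²) = 45 + 9*F²)
A*(-3 + 1/(S(W) - 2))² = 3*(-3 + 1/((45 + 9*2²) - 2))² = 3*(-3 + 1/((45 + 9*4) - 2))² = 3*(-3 + 1/((45 + 36) - 2))² = 3*(-3 + 1/(81 - 2))² = 3*(-3 + 1/79)² = 3*(-236/79)² = 3*(55696/6241) = 167088/6241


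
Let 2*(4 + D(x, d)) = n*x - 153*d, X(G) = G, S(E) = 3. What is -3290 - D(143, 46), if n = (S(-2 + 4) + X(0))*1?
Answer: 37/2 ≈ 18.500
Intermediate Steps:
n = 3 (n = (3 + 0)*1 = 3*1 = 3)
D(x, d) = -4 - 153*d/2 + 3*x/2 (D(x, d) = -4 + (3*x - 153*d)/2 = -4 + (-153*d + 3*x)/2 = -4 + (-153*d/2 + 3*x/2) = -4 - 153*d/2 + 3*x/2)
-3290 - D(143, 46) = -3290 - (-4 - 153/2*46 + (3/2)*143) = -3290 - (-4 - 3519 + 429/2) = -3290 - 1*(-6617/2) = -3290 + 6617/2 = 37/2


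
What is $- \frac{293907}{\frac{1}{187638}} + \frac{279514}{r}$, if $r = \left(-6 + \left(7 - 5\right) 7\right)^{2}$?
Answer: $- \frac{1764739753555}{32} \approx -5.5148 \cdot 10^{10}$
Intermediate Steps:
$r = 64$ ($r = \left(-6 + 2 \cdot 7\right)^{2} = \left(-6 + 14\right)^{2} = 8^{2} = 64$)
$- \frac{293907}{\frac{1}{187638}} + \frac{279514}{r} = - \frac{293907}{\frac{1}{187638}} + \frac{279514}{64} = - 293907 \frac{1}{\frac{1}{187638}} + 279514 \cdot \frac{1}{64} = \left(-293907\right) 187638 + \frac{139757}{32} = -55148121666 + \frac{139757}{32} = - \frac{1764739753555}{32}$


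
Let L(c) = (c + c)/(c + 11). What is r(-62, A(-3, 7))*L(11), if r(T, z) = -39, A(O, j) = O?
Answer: -39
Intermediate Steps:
L(c) = 2*c/(11 + c) (L(c) = (2*c)/(11 + c) = 2*c/(11 + c))
r(-62, A(-3, 7))*L(11) = -78*11/(11 + 11) = -78*11/22 = -39*1 = -39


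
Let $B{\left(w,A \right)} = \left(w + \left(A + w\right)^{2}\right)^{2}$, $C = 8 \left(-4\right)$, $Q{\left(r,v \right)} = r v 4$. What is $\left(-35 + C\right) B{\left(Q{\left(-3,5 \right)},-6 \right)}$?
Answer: $-1236526272$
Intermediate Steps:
$Q{\left(r,v \right)} = 4 r v$
$C = -32$
$\left(-35 + C\right) B{\left(Q{\left(-3,5 \right)},-6 \right)} = \left(-35 - 32\right) \left(4 \left(-3\right) 5 + \left(-6 + 4 \left(-3\right) 5\right)^{2}\right)^{2} = - 67 \left(-60 + \left(-6 - 60\right)^{2}\right)^{2} = - 67 \left(-60 + \left(-66\right)^{2}\right)^{2} = - 67 \left(-60 + 4356\right)^{2} = - 67 \cdot 4296^{2} = \left(-67\right) 18455616 = -1236526272$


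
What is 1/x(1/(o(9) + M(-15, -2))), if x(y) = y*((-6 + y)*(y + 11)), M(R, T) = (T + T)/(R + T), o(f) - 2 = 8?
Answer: -5268024/33713329 ≈ -0.15626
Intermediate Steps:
o(f) = 10 (o(f) = 2 + 8 = 10)
M(R, T) = 2*T/(R + T) (M(R, T) = (2*T)/(R + T) = 2*T/(R + T))
x(y) = y*(-6 + y)*(11 + y) (x(y) = y*((-6 + y)*(11 + y)) = y*(-6 + y)*(11 + y))
1/x(1/(o(9) + M(-15, -2))) = 1/((-66 + (1/(10 + 2*(-2)/(-15 - 2)))² + 5/(10 + 2*(-2)/(-15 - 2)))/(10 + 2*(-2)/(-15 - 2))) = 1/((-66 + (1/(10 + 2*(-2)/(-17)))² + 5/(10 + 2*(-2)/(-17)))/(10 + 2*(-2)/(-17))) = 1/((-66 + (1/(10 + 2*(-2)*(-1/17)))² + 5/(10 + 2*(-2)*(-1/17)))/(10 + 2*(-2)*(-1/17))) = 1/((-66 + (1/(10 + 4/17))² + 5/(10 + 4/17))/(10 + 4/17)) = 1/((-66 + (1/(174/17))² + 5/(174/17))/(174/17)) = 1/(17*(-66 + (17/174)² + 5*(17/174))/174) = 1/(17*(-66 + 289/30276 + 85/174)/174) = 1/((17/174)*(-1983137/30276)) = 1/(-33713329/5268024) = -5268024/33713329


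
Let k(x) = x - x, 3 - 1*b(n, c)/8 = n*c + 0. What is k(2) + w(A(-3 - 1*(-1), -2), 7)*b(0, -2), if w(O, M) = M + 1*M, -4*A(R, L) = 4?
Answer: 336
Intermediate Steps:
b(n, c) = 24 - 8*c*n (b(n, c) = 24 - 8*(n*c + 0) = 24 - 8*(c*n + 0) = 24 - 8*c*n)
A(R, L) = -1 (A(R, L) = -¼*4 = -1)
k(x) = 0
w(O, M) = 2*M (w(O, M) = M + M = 2*M)
k(2) + w(A(-3 - 1*(-1), -2), 7)*b(0, -2) = 0 + (2*7)*(24 - 8*(-2)*0) = 0 + 14*(24 + 0) = 0 + 14*24 = 0 + 336 = 336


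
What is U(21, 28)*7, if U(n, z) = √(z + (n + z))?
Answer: 7*√77 ≈ 61.425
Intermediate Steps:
U(n, z) = √(n + 2*z)
U(21, 28)*7 = √(21 + 2*28)*7 = √(21 + 56)*7 = √77*7 = 7*√77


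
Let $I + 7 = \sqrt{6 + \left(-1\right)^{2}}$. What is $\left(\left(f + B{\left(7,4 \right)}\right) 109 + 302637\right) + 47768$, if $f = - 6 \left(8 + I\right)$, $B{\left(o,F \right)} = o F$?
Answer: $352803 - 654 \sqrt{7} \approx 3.5107 \cdot 10^{5}$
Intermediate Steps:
$I = -7 + \sqrt{7}$ ($I = -7 + \sqrt{6 + \left(-1\right)^{2}} = -7 + \sqrt{6 + 1} = -7 + \sqrt{7} \approx -4.3542$)
$B{\left(o,F \right)} = F o$
$f = -6 - 6 \sqrt{7}$ ($f = - 6 \left(8 - \left(7 - \sqrt{7}\right)\right) = - 6 \left(1 + \sqrt{7}\right) = -6 - 6 \sqrt{7} \approx -21.875$)
$\left(\left(f + B{\left(7,4 \right)}\right) 109 + 302637\right) + 47768 = \left(\left(\left(-6 - 6 \sqrt{7}\right) + 4 \cdot 7\right) 109 + 302637\right) + 47768 = \left(\left(\left(-6 - 6 \sqrt{7}\right) + 28\right) 109 + 302637\right) + 47768 = \left(\left(22 - 6 \sqrt{7}\right) 109 + 302637\right) + 47768 = \left(\left(2398 - 654 \sqrt{7}\right) + 302637\right) + 47768 = \left(305035 - 654 \sqrt{7}\right) + 47768 = 352803 - 654 \sqrt{7}$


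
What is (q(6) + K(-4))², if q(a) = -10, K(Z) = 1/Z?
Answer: 1681/16 ≈ 105.06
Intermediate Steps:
(q(6) + K(-4))² = (-10 + 1/(-4))² = (-10 - ¼)² = (-41/4)² = 1681/16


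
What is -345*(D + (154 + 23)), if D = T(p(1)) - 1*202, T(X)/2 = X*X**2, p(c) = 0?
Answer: 8625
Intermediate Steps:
T(X) = 2*X**3 (T(X) = 2*(X*X**2) = 2*X**3)
D = -202 (D = 2*0**3 - 1*202 = 2*0 - 202 = 0 - 202 = -202)
-345*(D + (154 + 23)) = -345*(-202 + (154 + 23)) = -345*(-202 + 177) = -345*(-25) = -1*(-8625) = 8625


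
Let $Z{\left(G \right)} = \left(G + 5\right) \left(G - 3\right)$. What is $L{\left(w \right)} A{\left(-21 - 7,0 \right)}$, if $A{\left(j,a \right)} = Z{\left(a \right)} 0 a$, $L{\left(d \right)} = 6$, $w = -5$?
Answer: $0$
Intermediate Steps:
$Z{\left(G \right)} = \left(-3 + G\right) \left(5 + G\right)$ ($Z{\left(G \right)} = \left(5 + G\right) \left(-3 + G\right) = \left(-3 + G\right) \left(5 + G\right)$)
$A{\left(j,a \right)} = 0$ ($A{\left(j,a \right)} = \left(-15 + a^{2} + 2 a\right) 0 a = 0 a = 0$)
$L{\left(w \right)} A{\left(-21 - 7,0 \right)} = 6 \cdot 0 = 0$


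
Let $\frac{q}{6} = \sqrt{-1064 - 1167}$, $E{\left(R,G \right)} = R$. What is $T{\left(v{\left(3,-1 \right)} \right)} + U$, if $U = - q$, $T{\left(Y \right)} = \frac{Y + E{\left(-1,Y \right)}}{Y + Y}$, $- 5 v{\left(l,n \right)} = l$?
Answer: $\frac{4}{3} - 6 i \sqrt{2231} \approx 1.3333 - 283.4 i$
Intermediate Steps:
$q = 6 i \sqrt{2231}$ ($q = 6 \sqrt{-1064 - 1167} = 6 \sqrt{-2231} = 6 i \sqrt{2231} \approx 283.4 i$)
$v{\left(l,n \right)} = - \frac{l}{5}$
$T{\left(Y \right)} = \frac{-1 + Y}{2 Y}$ ($T{\left(Y \right)} = \frac{Y - 1}{Y + Y} = \frac{-1 + Y}{2 Y}$)
$U = - 6 i \sqrt{2231} \approx - 283.4 i$
$T{\left(v{\left(3,-1 \right)} \right)} + U = \frac{-1 - \frac{3}{5}}{2 \left(\left(- \frac{1}{5}\right) 3\right)} - 6 i \sqrt{2231} = \frac{-1 - \frac{3}{5}}{2 \left(- \frac{3}{5}\right)} - 6 i \sqrt{2231} = \frac{1}{2} \left(- \frac{5}{3}\right) \left(- \frac{8}{5}\right) - 6 i \sqrt{2231} = \frac{4}{3} - 6 i \sqrt{2231}$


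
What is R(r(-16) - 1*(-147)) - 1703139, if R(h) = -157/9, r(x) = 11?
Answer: -15328408/9 ≈ -1.7032e+6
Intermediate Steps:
R(h) = -157/9 (R(h) = -157*⅑ = -157/9)
R(r(-16) - 1*(-147)) - 1703139 = -157/9 - 1703139 = -15328408/9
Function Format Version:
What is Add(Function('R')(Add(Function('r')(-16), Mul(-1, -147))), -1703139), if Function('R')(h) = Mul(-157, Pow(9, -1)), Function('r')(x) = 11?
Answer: Rational(-15328408, 9) ≈ -1.7032e+6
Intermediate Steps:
Function('R')(h) = Rational(-157, 9) (Function('R')(h) = Mul(-157, Rational(1, 9)) = Rational(-157, 9))
Add(Function('R')(Add(Function('r')(-16), Mul(-1, -147))), -1703139) = Add(Rational(-157, 9), -1703139) = Rational(-15328408, 9)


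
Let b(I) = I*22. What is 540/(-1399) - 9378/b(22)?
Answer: -6690591/338558 ≈ -19.762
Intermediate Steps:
b(I) = 22*I
540/(-1399) - 9378/b(22) = 540/(-1399) - 9378/(22*22) = 540*(-1/1399) - 9378/484 = -540/1399 - 9378*1/484 = -540/1399 - 4689/242 = -6690591/338558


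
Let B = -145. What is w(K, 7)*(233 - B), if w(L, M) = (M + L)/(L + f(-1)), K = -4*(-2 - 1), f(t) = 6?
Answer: 399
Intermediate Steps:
K = 12 (K = -4*(-3) = 12)
w(L, M) = (L + M)/(6 + L) (w(L, M) = (M + L)/(L + 6) = (L + M)/(6 + L))
w(K, 7)*(233 - B) = ((12 + 7)/(6 + 12))*(233 - 1*(-145)) = (19/18)*(233 + 145) = ((1/18)*19)*378 = (19/18)*378 = 399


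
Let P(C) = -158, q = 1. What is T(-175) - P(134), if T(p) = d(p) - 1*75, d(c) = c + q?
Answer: -91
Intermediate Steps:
d(c) = 1 + c (d(c) = c + 1 = 1 + c)
T(p) = -74 + p (T(p) = (1 + p) - 1*75 = (1 + p) - 75 = -74 + p)
T(-175) - P(134) = (-74 - 175) - 1*(-158) = -249 + 158 = -91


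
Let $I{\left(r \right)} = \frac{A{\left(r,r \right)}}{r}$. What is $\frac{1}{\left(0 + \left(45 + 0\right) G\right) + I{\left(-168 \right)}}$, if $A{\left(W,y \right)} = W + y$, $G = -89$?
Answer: $- \frac{1}{4003} \approx -0.00024981$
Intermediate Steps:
$I{\left(r \right)} = 2$ ($I{\left(r \right)} = \frac{r + r}{r} = \frac{2 r}{r} = 2$)
$\frac{1}{\left(0 + \left(45 + 0\right) G\right) + I{\left(-168 \right)}} = \frac{1}{\left(0 + \left(45 + 0\right) \left(-89\right)\right) + 2} = \frac{1}{\left(0 + 45 \left(-89\right)\right) + 2} = \frac{1}{\left(0 - 4005\right) + 2} = \frac{1}{-4005 + 2} = \frac{1}{-4003} = - \frac{1}{4003}$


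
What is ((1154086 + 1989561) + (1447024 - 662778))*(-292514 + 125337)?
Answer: -656653368061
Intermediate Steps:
((1154086 + 1989561) + (1447024 - 662778))*(-292514 + 125337) = (3143647 + 784246)*(-167177) = 3927893*(-167177) = -656653368061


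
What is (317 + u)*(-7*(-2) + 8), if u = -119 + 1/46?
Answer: 100199/23 ≈ 4356.5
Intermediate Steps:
u = -5473/46 (u = -119 + 1/46 = -5473/46 ≈ -118.98)
(317 + u)*(-7*(-2) + 8) = (317 - 5473/46)*(-7*(-2) + 8) = 9109*(14 + 8)/46 = (9109/46)*22 = 100199/23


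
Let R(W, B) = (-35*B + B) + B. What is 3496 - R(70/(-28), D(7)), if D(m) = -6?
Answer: 3298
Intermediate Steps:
R(W, B) = -33*B (R(W, B) = -34*B + B = -33*B)
3496 - R(70/(-28), D(7)) = 3496 - (-33)*(-6) = 3496 - 1*198 = 3496 - 198 = 3298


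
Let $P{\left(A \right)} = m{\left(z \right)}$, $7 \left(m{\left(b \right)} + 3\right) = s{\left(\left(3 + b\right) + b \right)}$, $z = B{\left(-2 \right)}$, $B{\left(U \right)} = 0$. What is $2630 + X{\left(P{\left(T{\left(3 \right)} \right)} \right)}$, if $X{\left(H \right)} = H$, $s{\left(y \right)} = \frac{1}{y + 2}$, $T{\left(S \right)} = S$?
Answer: $\frac{91946}{35} \approx 2627.0$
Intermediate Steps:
$z = 0$
$s{\left(y \right)} = \frac{1}{2 + y}$
$m{\left(b \right)} = -3 + \frac{1}{7 \left(5 + 2 b\right)}$ ($m{\left(b \right)} = -3 + \frac{1}{7 \left(2 + \left(\left(3 + b\right) + b\right)\right)} = -3 + \frac{1}{7 \left(2 + \left(3 + 2 b\right)\right)} = -3 + \frac{1}{7 \left(5 + 2 b\right)}$)
$P{\left(A \right)} = - \frac{104}{35}$ ($P{\left(A \right)} = \frac{2 \left(-52 - 0\right)}{7 \left(5 + 2 \cdot 0\right)} = \frac{2 \left(-52 + 0\right)}{7 \left(5 + 0\right)} = \frac{2}{7} \cdot \frac{1}{5} \left(-52\right) = - \frac{104}{35}$)
$2630 + X{\left(P{\left(T{\left(3 \right)} \right)} \right)} = 2630 - \frac{104}{35} = \frac{91946}{35}$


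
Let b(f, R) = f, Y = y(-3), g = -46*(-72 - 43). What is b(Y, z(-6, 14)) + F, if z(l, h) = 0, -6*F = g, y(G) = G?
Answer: -2654/3 ≈ -884.67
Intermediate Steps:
g = 5290 (g = -46*(-115) = 5290)
F = -2645/3 (F = -⅙*5290 = -2645/3 ≈ -881.67)
Y = -3
b(Y, z(-6, 14)) + F = -3 - 2645/3 = -2654/3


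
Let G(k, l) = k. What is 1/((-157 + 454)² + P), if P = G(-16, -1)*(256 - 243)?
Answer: 1/88001 ≈ 1.1364e-5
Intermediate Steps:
P = -208 (P = -16*(256 - 243) = -16*13 = -208)
1/((-157 + 454)² + P) = 1/((-157 + 454)² - 208) = 1/(297² - 208) = 1/(88209 - 208) = 1/88001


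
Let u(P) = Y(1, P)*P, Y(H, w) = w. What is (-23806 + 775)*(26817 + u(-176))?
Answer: -1331030583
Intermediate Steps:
u(P) = P² (u(P) = P*P = P²)
(-23806 + 775)*(26817 + u(-176)) = (-23806 + 775)*(26817 + (-176)²) = -23031*(26817 + 30976) = -23031*57793 = -1331030583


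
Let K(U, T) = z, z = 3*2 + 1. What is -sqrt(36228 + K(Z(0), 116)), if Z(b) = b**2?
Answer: -sqrt(36235) ≈ -190.35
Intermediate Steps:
z = 7 (z = 6 + 1 = 7)
K(U, T) = 7
-sqrt(36228 + K(Z(0), 116)) = -sqrt(36228 + 7) = -sqrt(36235)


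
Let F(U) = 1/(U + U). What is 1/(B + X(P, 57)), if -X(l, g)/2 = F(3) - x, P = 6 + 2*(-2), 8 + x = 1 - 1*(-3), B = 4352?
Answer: 3/13031 ≈ 0.00023022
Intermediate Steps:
F(U) = 1/(2*U)
x = -4 (x = -8 + (1 - 1*(-3)) = -8 + (1 + 3) = -8 + 4 = -4)
P = 2 (P = 6 - 4 = 2)
X(l, g) = -25/3 (X(l, g) = -2*((½)/3 - 1*(-4)) = -2*((½)*(⅓) + 4) = -2*(⅙ + 4) = -2*25/6 = -25/3)
1/(B + X(P, 57)) = 1/(4352 - 25/3) = 1/(13031/3) = 3/13031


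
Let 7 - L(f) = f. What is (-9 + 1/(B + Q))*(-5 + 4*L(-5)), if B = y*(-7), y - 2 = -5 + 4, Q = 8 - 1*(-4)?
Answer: -1892/5 ≈ -378.40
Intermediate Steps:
L(f) = 7 - f
Q = 12 (Q = 8 + 4 = 12)
y = 1 (y = 2 + (-5 + 4) = 2 - 1 = 1)
B = -7 (B = 1*(-7) = -7)
(-9 + 1/(B + Q))*(-5 + 4*L(-5)) = (-9 + 1/(-7 + 12))*(-5 + 4*(7 - 1*(-5))) = (-9 + 1/5)*(-5 + 4*(7 + 5)) = (-9 + ⅕)*(-5 + 4*12) = -44*(-5 + 48)/5 = -44/5*43 = -1892/5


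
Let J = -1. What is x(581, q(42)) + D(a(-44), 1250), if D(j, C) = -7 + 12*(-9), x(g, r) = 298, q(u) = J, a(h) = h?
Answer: 183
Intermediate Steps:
q(u) = -1
D(j, C) = -115 (D(j, C) = -7 - 108 = -115)
x(581, q(42)) + D(a(-44), 1250) = 298 - 115 = 183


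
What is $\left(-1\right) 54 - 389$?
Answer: $-443$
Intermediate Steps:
$\left(-1\right) 54 - 389 = -54 - 389 = -443$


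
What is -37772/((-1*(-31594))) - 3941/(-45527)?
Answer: -797566945/719190019 ≈ -1.1090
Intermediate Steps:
-37772/((-1*(-31594))) - 3941/(-45527) = -37772/31594 - 3941*(-1/45527) = -37772*1/31594 + 3941/45527 = -18886/15797 + 3941/45527 = -797566945/719190019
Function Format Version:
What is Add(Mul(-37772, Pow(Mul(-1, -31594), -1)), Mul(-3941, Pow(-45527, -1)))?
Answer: Rational(-797566945, 719190019) ≈ -1.1090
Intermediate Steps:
Add(Mul(-37772, Pow(Mul(-1, -31594), -1)), Mul(-3941, Pow(-45527, -1))) = Add(Mul(-37772, Pow(31594, -1)), Mul(-3941, Rational(-1, 45527))) = Add(Mul(-37772, Rational(1, 31594)), Rational(3941, 45527)) = Add(Rational(-18886, 15797), Rational(3941, 45527)) = Rational(-797566945, 719190019)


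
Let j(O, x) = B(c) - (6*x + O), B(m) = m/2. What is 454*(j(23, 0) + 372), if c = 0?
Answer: 158446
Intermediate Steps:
B(m) = m/2 (B(m) = m*(1/2) = m/2)
j(O, x) = -O - 6*x (j(O, x) = (1/2)*0 - (6*x + O) = 0 - (O + 6*x) = 0 + (-O - 6*x) = -O - 6*x)
454*(j(23, 0) + 372) = 454*((-1*23 - 6*0) + 372) = 454*((-23 + 0) + 372) = 454*(-23 + 372) = 454*349 = 158446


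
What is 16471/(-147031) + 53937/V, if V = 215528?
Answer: 4380449359/31689297368 ≈ 0.13823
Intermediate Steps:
16471/(-147031) + 53937/V = 16471/(-147031) + 53937/215528 = 16471*(-1/147031) + 53937*(1/215528) = -16471/147031 + 53937/215528 = 4380449359/31689297368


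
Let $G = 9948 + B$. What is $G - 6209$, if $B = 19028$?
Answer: $22767$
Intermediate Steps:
$G = 28976$ ($G = 9948 + 19028 = 28976$)
$G - 6209 = 28976 - 6209 = 22767$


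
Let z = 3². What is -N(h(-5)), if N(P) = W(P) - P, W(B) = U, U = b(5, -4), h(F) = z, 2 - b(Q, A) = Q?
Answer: 12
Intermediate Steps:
b(Q, A) = 2 - Q
z = 9
h(F) = 9
U = -3 (U = 2 - 1*5 = 2 - 5 = -3)
W(B) = -3
N(P) = -3 - P
-N(h(-5)) = -(-3 - 1*9) = -(-3 - 9) = -1*(-12) = 12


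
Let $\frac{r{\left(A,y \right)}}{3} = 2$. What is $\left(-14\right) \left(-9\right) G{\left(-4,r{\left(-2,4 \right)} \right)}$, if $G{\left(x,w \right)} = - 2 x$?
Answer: $1008$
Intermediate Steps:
$r{\left(A,y \right)} = 6$ ($r{\left(A,y \right)} = 3 \cdot 2 = 6$)
$\left(-14\right) \left(-9\right) G{\left(-4,r{\left(-2,4 \right)} \right)} = \left(-14\right) \left(-9\right) \left(\left(-2\right) \left(-4\right)\right) = 126 \cdot 8 = 1008$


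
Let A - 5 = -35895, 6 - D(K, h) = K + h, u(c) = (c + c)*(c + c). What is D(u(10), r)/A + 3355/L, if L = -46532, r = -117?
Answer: -53760793/835016740 ≈ -0.064383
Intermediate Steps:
u(c) = 4*c² (u(c) = (2*c)*(2*c) = 4*c²)
D(K, h) = 6 - K - h (D(K, h) = 6 - (K + h) = 6 + (-K - h) = 6 - K - h)
A = -35890 (A = 5 - 35895 = -35890)
D(u(10), r)/A + 3355/L = (6 - 4*10² - 1*(-117))/(-35890) + 3355/(-46532) = (6 - 4*100 + 117)*(-1/35890) + 3355*(-1/46532) = (6 - 1*400 + 117)*(-1/35890) - 3355/46532 = (6 - 400 + 117)*(-1/35890) - 3355/46532 = -277*(-1/35890) - 3355/46532 = 277/35890 - 3355/46532 = -53760793/835016740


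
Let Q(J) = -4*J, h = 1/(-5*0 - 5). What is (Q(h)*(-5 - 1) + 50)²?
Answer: 51076/25 ≈ 2043.0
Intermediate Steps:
h = -⅕ (h = 1/(0 - 5) = 1/(-5) = -⅕ ≈ -0.20000)
(Q(h)*(-5 - 1) + 50)² = ((-4*(-⅕))*(-5 - 1) + 50)² = ((⅘)*(-6) + 50)² = (-24/5 + 50)² = (226/5)² = 51076/25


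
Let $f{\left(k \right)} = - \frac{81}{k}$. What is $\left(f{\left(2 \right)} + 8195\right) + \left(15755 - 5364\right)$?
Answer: $\frac{37091}{2} \approx 18546.0$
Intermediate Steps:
$\left(f{\left(2 \right)} + 8195\right) + \left(15755 - 5364\right) = \left(- \frac{81}{2} + 8195\right) + \left(15755 - 5364\right) = \left(\left(-81\right) \frac{1}{2} + 8195\right) + \left(15755 - 5364\right) = \left(- \frac{81}{2} + 8195\right) + 10391 = \frac{16309}{2} + 10391 = \frac{37091}{2}$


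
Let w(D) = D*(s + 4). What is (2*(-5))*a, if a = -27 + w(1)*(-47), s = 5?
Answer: 4500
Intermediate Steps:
w(D) = 9*D (w(D) = D*(5 + 4) = D*9 = 9*D)
a = -450 (a = -27 + (9*1)*(-47) = -27 + 9*(-47) = -27 - 423 = -450)
(2*(-5))*a = (2*(-5))*(-450) = -10*(-450) = 4500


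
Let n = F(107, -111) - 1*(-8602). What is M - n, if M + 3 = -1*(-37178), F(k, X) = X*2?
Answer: 28795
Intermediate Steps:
F(k, X) = 2*X
n = 8380 (n = 2*(-111) - 1*(-8602) = -222 + 8602 = 8380)
M = 37175 (M = -3 - 1*(-37178) = -3 + 37178 = 37175)
M - n = 37175 - 1*8380 = 37175 - 8380 = 28795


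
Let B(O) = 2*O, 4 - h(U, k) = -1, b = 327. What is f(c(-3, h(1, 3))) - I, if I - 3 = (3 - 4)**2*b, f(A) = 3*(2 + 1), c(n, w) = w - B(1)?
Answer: -321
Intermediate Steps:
h(U, k) = 5 (h(U, k) = 4 - 1*(-1) = 4 + 1 = 5)
c(n, w) = -2 + w (c(n, w) = w - 2 = -2 + w)
f(A) = 9 (f(A) = 3*3 = 9)
I = 330 (I = 3 + (3 - 4)**2*327 = 3 + (-1)**2*327 = 3 + 1*327 = 3 + 327 = 330)
f(c(-3, h(1, 3))) - I = 9 - 1*330 = 9 - 330 = -321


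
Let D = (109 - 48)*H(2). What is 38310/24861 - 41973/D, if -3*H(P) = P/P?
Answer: 1044269723/505507 ≈ 2065.8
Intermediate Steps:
H(P) = -1/3 (H(P) = -P/(3*P) = -1/3*1 = -1/3)
D = -61/3 (D = (109 - 48)*(-1/3) = 61*(-1/3) = -61/3 ≈ -20.333)
38310/24861 - 41973/D = 38310/24861 - 41973/(-61/3) = 38310*(1/24861) - 41973*(-3/61) = 12770/8287 + 125919/61 = 1044269723/505507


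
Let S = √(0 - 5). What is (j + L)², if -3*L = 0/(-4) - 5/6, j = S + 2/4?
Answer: -356/81 + 14*I*√5/9 ≈ -4.3951 + 3.4783*I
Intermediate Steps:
S = I*√5 (S = √(-5) = I*√5 ≈ 2.2361*I)
j = ½ + I*√5 (j = I*√5 + 2/4 = I*√5 + 2*(¼) = I*√5 + ½ = ½ + I*√5 ≈ 0.5 + 2.2361*I)
L = 5/18 (L = -(0/(-4) - 5/6)/3 = -(0*(-¼) - 5*⅙)/3 = -(0 - ⅚)/3 = -⅓*(-⅚) = 5/18 ≈ 0.27778)
(j + L)² = ((½ + I*√5) + 5/18)² = (7/9 + I*√5)²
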